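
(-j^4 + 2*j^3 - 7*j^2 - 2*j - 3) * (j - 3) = -j^5 + 5*j^4 - 13*j^3 + 19*j^2 + 3*j + 9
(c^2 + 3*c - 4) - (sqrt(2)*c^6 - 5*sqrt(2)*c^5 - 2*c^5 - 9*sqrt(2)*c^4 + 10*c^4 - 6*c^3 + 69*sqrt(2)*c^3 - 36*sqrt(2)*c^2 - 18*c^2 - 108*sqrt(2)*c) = -sqrt(2)*c^6 + 2*c^5 + 5*sqrt(2)*c^5 - 10*c^4 + 9*sqrt(2)*c^4 - 69*sqrt(2)*c^3 + 6*c^3 + 19*c^2 + 36*sqrt(2)*c^2 + 3*c + 108*sqrt(2)*c - 4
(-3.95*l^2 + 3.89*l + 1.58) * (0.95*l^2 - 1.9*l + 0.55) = -3.7525*l^4 + 11.2005*l^3 - 8.0625*l^2 - 0.862499999999999*l + 0.869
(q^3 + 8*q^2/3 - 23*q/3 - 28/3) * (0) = 0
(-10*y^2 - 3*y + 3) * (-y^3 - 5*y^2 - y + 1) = 10*y^5 + 53*y^4 + 22*y^3 - 22*y^2 - 6*y + 3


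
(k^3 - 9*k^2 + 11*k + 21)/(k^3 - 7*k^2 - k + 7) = (k - 3)/(k - 1)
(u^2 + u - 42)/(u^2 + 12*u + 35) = (u - 6)/(u + 5)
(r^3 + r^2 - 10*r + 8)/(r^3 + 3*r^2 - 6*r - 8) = (r - 1)/(r + 1)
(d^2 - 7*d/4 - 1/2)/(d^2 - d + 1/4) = (4*d^2 - 7*d - 2)/(4*d^2 - 4*d + 1)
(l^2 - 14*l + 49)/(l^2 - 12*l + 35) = (l - 7)/(l - 5)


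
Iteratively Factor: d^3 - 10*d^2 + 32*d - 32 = (d - 4)*(d^2 - 6*d + 8) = (d - 4)*(d - 2)*(d - 4)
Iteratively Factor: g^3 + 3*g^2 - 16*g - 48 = (g + 4)*(g^2 - g - 12) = (g + 3)*(g + 4)*(g - 4)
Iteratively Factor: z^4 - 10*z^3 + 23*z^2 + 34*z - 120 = (z - 5)*(z^3 - 5*z^2 - 2*z + 24) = (z - 5)*(z + 2)*(z^2 - 7*z + 12) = (z - 5)*(z - 4)*(z + 2)*(z - 3)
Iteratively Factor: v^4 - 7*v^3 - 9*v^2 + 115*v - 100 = (v - 1)*(v^3 - 6*v^2 - 15*v + 100) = (v - 5)*(v - 1)*(v^2 - v - 20) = (v - 5)^2*(v - 1)*(v + 4)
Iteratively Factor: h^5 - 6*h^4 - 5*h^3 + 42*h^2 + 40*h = (h + 2)*(h^4 - 8*h^3 + 11*h^2 + 20*h) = (h - 4)*(h + 2)*(h^3 - 4*h^2 - 5*h) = (h - 5)*(h - 4)*(h + 2)*(h^2 + h) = h*(h - 5)*(h - 4)*(h + 2)*(h + 1)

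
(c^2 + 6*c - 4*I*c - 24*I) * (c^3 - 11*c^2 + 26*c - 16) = c^5 - 5*c^4 - 4*I*c^4 - 40*c^3 + 20*I*c^3 + 140*c^2 + 160*I*c^2 - 96*c - 560*I*c + 384*I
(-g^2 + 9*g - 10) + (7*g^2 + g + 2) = 6*g^2 + 10*g - 8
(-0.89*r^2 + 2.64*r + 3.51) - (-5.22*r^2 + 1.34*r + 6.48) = 4.33*r^2 + 1.3*r - 2.97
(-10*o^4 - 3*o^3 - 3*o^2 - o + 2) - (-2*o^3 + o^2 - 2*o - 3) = -10*o^4 - o^3 - 4*o^2 + o + 5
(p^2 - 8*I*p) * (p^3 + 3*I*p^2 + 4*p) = p^5 - 5*I*p^4 + 28*p^3 - 32*I*p^2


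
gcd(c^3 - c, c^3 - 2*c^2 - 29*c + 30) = c - 1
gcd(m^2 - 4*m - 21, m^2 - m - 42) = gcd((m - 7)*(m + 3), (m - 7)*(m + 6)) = m - 7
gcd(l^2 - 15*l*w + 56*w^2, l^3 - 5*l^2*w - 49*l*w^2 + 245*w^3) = -l + 7*w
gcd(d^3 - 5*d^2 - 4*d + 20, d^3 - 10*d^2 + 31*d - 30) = d^2 - 7*d + 10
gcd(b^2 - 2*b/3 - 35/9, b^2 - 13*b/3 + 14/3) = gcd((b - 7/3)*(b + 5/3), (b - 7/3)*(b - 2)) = b - 7/3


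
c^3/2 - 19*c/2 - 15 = (c/2 + 1)*(c - 5)*(c + 3)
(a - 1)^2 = a^2 - 2*a + 1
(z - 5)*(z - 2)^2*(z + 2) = z^4 - 7*z^3 + 6*z^2 + 28*z - 40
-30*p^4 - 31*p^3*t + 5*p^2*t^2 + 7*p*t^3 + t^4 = (-2*p + t)*(p + t)*(3*p + t)*(5*p + t)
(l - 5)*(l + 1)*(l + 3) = l^3 - l^2 - 17*l - 15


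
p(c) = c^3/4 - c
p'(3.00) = 5.75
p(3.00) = 3.75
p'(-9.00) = 59.75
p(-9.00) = -173.25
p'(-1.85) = 1.57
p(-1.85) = 0.27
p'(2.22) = 2.70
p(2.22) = 0.52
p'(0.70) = -0.63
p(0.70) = -0.61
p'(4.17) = 12.04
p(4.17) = 13.96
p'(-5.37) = 20.63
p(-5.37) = -33.34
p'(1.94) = 1.82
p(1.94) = -0.11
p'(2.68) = 4.39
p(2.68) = 2.13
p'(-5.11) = 18.58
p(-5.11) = -28.25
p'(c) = 3*c^2/4 - 1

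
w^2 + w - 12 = (w - 3)*(w + 4)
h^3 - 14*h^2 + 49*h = h*(h - 7)^2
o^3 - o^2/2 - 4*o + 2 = (o - 2)*(o - 1/2)*(o + 2)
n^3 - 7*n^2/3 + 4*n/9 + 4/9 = (n - 2)*(n - 2/3)*(n + 1/3)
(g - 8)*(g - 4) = g^2 - 12*g + 32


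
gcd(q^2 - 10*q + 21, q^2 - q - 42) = q - 7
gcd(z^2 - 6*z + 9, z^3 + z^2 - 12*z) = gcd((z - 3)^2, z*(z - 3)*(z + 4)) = z - 3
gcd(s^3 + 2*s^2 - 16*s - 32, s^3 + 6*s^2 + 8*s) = s^2 + 6*s + 8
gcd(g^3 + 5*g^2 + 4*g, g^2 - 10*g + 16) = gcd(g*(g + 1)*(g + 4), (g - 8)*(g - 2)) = 1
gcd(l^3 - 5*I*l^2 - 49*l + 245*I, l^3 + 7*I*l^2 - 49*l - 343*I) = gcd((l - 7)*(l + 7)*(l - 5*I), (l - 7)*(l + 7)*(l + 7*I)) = l^2 - 49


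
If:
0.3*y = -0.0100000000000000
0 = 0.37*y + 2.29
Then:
No Solution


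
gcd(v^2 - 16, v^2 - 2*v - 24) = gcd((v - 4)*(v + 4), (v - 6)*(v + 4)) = v + 4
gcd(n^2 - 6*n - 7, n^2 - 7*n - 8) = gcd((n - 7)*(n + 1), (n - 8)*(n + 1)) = n + 1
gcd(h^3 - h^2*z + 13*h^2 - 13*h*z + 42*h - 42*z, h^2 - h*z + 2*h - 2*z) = -h + z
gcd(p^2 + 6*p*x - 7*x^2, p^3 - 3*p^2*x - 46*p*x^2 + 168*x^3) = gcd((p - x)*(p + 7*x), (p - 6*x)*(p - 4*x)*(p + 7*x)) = p + 7*x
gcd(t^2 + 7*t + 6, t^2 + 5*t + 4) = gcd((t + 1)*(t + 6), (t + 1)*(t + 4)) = t + 1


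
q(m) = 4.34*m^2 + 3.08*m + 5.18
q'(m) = 8.68*m + 3.08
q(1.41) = 18.15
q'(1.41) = 15.32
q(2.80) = 47.83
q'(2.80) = 27.38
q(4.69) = 115.09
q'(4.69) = 43.79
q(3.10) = 56.44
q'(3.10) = 29.99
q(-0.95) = 6.17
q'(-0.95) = -5.17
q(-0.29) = 4.65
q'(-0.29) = 0.56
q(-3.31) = 42.53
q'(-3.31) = -25.65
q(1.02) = 12.84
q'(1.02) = 11.93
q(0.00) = 5.18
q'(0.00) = 3.08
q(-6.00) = 142.94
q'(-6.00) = -49.00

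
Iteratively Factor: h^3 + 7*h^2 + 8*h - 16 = (h + 4)*(h^2 + 3*h - 4) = (h - 1)*(h + 4)*(h + 4)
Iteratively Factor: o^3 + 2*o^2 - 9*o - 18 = (o + 2)*(o^2 - 9) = (o + 2)*(o + 3)*(o - 3)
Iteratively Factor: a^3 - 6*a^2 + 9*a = (a - 3)*(a^2 - 3*a) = a*(a - 3)*(a - 3)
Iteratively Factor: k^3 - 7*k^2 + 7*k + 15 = (k - 5)*(k^2 - 2*k - 3) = (k - 5)*(k + 1)*(k - 3)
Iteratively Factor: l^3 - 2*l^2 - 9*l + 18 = (l - 2)*(l^2 - 9) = (l - 3)*(l - 2)*(l + 3)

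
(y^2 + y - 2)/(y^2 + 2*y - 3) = (y + 2)/(y + 3)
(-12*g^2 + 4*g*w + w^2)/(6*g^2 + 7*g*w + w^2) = (-2*g + w)/(g + w)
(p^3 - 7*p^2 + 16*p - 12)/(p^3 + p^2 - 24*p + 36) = (p - 2)/(p + 6)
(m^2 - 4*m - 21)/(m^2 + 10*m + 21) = (m - 7)/(m + 7)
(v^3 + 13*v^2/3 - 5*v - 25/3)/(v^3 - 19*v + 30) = (3*v^2 - 2*v - 5)/(3*(v^2 - 5*v + 6))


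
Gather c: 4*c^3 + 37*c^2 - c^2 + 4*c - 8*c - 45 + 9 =4*c^3 + 36*c^2 - 4*c - 36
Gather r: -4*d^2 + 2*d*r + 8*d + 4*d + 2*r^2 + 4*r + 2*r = -4*d^2 + 12*d + 2*r^2 + r*(2*d + 6)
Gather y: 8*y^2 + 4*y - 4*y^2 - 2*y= 4*y^2 + 2*y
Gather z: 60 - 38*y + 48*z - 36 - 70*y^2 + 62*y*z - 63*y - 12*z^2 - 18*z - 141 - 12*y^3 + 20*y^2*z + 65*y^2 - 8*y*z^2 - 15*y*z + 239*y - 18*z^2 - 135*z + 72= -12*y^3 - 5*y^2 + 138*y + z^2*(-8*y - 30) + z*(20*y^2 + 47*y - 105) - 45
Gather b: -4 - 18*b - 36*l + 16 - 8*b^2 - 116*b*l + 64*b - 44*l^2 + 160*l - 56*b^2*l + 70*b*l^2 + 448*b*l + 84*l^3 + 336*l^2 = b^2*(-56*l - 8) + b*(70*l^2 + 332*l + 46) + 84*l^3 + 292*l^2 + 124*l + 12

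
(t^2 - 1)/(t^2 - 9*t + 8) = (t + 1)/(t - 8)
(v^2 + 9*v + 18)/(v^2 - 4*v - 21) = (v + 6)/(v - 7)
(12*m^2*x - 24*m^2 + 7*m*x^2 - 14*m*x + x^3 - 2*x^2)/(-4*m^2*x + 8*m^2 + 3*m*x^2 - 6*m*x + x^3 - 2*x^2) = (3*m + x)/(-m + x)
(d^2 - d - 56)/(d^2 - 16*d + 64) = (d + 7)/(d - 8)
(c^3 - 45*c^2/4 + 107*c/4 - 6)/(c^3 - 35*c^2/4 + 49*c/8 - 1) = 2*(c - 3)/(2*c - 1)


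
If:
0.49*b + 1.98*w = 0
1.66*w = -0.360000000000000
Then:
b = 0.88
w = -0.22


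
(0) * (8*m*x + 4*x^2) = 0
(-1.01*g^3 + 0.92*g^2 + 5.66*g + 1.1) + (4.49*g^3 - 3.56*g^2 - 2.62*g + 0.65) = 3.48*g^3 - 2.64*g^2 + 3.04*g + 1.75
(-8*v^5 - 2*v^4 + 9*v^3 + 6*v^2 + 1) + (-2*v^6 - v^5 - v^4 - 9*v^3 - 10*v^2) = -2*v^6 - 9*v^5 - 3*v^4 - 4*v^2 + 1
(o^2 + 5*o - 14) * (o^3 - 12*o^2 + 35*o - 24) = o^5 - 7*o^4 - 39*o^3 + 319*o^2 - 610*o + 336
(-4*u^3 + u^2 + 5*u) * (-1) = 4*u^3 - u^2 - 5*u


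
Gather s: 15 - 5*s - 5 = 10 - 5*s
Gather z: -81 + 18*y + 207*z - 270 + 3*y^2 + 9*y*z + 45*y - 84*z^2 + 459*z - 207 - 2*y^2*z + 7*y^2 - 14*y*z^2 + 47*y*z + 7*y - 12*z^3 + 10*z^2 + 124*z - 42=10*y^2 + 70*y - 12*z^3 + z^2*(-14*y - 74) + z*(-2*y^2 + 56*y + 790) - 600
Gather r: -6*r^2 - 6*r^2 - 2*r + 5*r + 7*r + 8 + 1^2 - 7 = -12*r^2 + 10*r + 2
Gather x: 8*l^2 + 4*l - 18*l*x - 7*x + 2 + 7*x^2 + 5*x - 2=8*l^2 + 4*l + 7*x^2 + x*(-18*l - 2)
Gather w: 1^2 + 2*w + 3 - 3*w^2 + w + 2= -3*w^2 + 3*w + 6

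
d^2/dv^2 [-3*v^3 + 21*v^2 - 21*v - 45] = 42 - 18*v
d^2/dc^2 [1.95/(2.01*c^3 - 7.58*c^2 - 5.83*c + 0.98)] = ((29.562 - 23.517*c)*(2.01*c^3 - 7.58*c^2 - 5.83*c + 0.98) + 1.95*(-12.06*c^2 + 30.32*c + 11.66)*(-6.03*c^2 + 15.16*c + 5.83))/(2.01*c^3 - 7.58*c^2 - 5.83*c + 0.98)^3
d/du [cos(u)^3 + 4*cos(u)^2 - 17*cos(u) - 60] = (-3*cos(u)^2 - 8*cos(u) + 17)*sin(u)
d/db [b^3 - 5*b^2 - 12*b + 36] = 3*b^2 - 10*b - 12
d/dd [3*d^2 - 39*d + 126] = 6*d - 39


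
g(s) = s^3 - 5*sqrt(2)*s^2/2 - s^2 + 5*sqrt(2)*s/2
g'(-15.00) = 814.60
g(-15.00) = -4448.53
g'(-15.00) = 814.60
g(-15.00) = -4448.53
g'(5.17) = 36.82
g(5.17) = 35.24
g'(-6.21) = 175.56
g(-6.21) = -436.35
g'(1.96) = -2.72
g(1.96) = -2.96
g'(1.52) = -3.32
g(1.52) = -1.59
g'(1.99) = -2.64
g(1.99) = -3.04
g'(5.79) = 51.59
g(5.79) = 62.53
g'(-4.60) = 108.74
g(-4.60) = -209.57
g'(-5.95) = 163.72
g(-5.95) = -392.25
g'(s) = 3*s^2 - 5*sqrt(2)*s - 2*s + 5*sqrt(2)/2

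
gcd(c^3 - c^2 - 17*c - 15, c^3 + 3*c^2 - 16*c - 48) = c + 3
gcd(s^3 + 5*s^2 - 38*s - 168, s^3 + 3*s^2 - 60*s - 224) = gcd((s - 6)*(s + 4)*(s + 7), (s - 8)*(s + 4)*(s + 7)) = s^2 + 11*s + 28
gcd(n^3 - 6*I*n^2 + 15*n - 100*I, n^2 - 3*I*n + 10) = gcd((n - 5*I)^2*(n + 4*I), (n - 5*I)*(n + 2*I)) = n - 5*I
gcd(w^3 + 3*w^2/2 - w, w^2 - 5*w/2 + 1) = w - 1/2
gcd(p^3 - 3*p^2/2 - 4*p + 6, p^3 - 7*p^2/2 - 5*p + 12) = p^2 + p/2 - 3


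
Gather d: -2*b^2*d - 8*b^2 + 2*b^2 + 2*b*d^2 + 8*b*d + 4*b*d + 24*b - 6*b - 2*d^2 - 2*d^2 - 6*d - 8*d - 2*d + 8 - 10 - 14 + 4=-6*b^2 + 18*b + d^2*(2*b - 4) + d*(-2*b^2 + 12*b - 16) - 12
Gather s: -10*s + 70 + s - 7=63 - 9*s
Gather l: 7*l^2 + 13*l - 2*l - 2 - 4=7*l^2 + 11*l - 6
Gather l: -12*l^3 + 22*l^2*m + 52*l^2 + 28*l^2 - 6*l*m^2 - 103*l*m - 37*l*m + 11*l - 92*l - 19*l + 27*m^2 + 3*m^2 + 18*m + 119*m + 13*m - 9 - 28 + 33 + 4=-12*l^3 + l^2*(22*m + 80) + l*(-6*m^2 - 140*m - 100) + 30*m^2 + 150*m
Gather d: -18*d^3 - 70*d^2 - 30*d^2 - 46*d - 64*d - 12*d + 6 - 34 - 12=-18*d^3 - 100*d^2 - 122*d - 40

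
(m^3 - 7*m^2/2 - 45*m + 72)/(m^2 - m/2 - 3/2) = (m^2 - 2*m - 48)/(m + 1)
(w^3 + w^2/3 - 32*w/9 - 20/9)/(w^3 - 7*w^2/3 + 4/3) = (w + 5/3)/(w - 1)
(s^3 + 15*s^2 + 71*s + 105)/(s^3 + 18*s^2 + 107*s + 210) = (s + 3)/(s + 6)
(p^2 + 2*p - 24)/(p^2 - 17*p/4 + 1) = 4*(p + 6)/(4*p - 1)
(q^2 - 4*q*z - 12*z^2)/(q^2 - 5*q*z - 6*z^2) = (q + 2*z)/(q + z)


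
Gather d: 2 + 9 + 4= 15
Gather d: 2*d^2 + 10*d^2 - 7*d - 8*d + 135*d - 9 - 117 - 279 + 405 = 12*d^2 + 120*d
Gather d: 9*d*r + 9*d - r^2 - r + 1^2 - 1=d*(9*r + 9) - r^2 - r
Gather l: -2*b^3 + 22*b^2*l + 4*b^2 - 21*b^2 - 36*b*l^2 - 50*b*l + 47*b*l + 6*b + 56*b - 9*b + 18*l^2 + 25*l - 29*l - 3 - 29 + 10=-2*b^3 - 17*b^2 + 53*b + l^2*(18 - 36*b) + l*(22*b^2 - 3*b - 4) - 22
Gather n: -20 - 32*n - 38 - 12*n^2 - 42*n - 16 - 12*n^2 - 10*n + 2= -24*n^2 - 84*n - 72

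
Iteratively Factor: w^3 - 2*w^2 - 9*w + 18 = (w - 2)*(w^2 - 9) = (w - 3)*(w - 2)*(w + 3)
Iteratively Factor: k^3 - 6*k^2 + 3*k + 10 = (k - 5)*(k^2 - k - 2) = (k - 5)*(k + 1)*(k - 2)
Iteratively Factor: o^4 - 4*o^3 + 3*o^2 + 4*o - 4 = (o - 2)*(o^3 - 2*o^2 - o + 2) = (o - 2)^2*(o^2 - 1) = (o - 2)^2*(o - 1)*(o + 1)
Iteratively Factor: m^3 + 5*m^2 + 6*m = (m + 3)*(m^2 + 2*m) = m*(m + 3)*(m + 2)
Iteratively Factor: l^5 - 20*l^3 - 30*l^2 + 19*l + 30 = (l - 5)*(l^4 + 5*l^3 + 5*l^2 - 5*l - 6) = (l - 5)*(l + 2)*(l^3 + 3*l^2 - l - 3) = (l - 5)*(l - 1)*(l + 2)*(l^2 + 4*l + 3) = (l - 5)*(l - 1)*(l + 1)*(l + 2)*(l + 3)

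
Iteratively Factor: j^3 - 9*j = (j - 3)*(j^2 + 3*j) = j*(j - 3)*(j + 3)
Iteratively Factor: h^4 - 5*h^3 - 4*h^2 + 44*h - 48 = (h - 4)*(h^3 - h^2 - 8*h + 12) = (h - 4)*(h - 2)*(h^2 + h - 6) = (h - 4)*(h - 2)^2*(h + 3)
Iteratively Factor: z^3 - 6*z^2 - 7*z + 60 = (z - 4)*(z^2 - 2*z - 15) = (z - 4)*(z + 3)*(z - 5)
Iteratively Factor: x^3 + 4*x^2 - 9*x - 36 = (x + 4)*(x^2 - 9) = (x - 3)*(x + 4)*(x + 3)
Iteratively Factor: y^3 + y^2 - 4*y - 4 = (y - 2)*(y^2 + 3*y + 2) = (y - 2)*(y + 2)*(y + 1)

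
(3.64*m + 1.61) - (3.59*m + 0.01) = 0.0500000000000003*m + 1.6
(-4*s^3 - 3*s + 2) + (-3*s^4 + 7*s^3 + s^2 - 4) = -3*s^4 + 3*s^3 + s^2 - 3*s - 2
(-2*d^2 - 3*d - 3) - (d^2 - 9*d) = -3*d^2 + 6*d - 3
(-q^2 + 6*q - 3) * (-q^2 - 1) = q^4 - 6*q^3 + 4*q^2 - 6*q + 3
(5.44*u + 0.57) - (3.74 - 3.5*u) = 8.94*u - 3.17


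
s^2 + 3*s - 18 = (s - 3)*(s + 6)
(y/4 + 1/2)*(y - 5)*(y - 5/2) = y^3/4 - 11*y^2/8 - 5*y/8 + 25/4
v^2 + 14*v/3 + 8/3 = (v + 2/3)*(v + 4)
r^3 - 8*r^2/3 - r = r*(r - 3)*(r + 1/3)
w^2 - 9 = (w - 3)*(w + 3)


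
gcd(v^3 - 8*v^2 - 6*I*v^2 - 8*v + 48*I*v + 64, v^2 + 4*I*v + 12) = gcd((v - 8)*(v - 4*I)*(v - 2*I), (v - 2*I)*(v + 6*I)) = v - 2*I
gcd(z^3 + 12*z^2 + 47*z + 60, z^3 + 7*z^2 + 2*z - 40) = z^2 + 9*z + 20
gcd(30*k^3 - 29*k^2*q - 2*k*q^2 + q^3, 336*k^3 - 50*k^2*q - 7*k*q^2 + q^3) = -6*k + q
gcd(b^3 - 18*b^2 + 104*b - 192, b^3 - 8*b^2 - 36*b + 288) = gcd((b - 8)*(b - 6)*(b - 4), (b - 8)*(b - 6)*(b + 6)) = b^2 - 14*b + 48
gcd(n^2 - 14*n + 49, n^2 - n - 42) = n - 7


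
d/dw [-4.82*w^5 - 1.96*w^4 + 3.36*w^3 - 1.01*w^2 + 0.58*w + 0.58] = -24.1*w^4 - 7.84*w^3 + 10.08*w^2 - 2.02*w + 0.58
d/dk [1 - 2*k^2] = -4*k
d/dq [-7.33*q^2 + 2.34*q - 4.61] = 2.34 - 14.66*q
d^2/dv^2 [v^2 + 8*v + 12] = 2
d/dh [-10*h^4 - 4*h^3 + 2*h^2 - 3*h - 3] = -40*h^3 - 12*h^2 + 4*h - 3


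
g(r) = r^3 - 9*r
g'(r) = 3*r^2 - 9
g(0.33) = -2.93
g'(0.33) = -8.67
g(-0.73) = 6.18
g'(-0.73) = -7.40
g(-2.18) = 9.26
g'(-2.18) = 5.26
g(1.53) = -10.19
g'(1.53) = -1.98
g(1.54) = -10.21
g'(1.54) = -1.89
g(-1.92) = 10.20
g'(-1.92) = 2.06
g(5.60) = 125.22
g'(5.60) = 85.08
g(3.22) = 4.41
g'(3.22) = 22.11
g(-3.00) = 0.00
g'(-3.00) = 18.00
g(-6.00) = -162.00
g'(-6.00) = 99.00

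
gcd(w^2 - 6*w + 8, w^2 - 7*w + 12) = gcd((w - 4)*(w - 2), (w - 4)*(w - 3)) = w - 4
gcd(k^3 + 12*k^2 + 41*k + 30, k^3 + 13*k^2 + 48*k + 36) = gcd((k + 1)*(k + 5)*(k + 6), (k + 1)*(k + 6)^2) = k^2 + 7*k + 6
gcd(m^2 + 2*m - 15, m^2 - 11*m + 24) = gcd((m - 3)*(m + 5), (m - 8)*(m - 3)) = m - 3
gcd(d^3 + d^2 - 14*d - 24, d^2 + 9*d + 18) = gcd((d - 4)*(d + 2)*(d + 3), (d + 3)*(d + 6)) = d + 3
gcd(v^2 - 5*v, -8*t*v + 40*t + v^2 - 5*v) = v - 5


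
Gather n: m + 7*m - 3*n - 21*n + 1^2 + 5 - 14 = 8*m - 24*n - 8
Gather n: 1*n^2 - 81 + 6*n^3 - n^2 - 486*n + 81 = 6*n^3 - 486*n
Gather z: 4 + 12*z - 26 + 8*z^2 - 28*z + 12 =8*z^2 - 16*z - 10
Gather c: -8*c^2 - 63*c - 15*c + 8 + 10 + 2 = -8*c^2 - 78*c + 20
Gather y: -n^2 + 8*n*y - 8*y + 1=-n^2 + y*(8*n - 8) + 1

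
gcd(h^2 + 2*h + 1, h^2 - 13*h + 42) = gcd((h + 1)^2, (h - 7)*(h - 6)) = 1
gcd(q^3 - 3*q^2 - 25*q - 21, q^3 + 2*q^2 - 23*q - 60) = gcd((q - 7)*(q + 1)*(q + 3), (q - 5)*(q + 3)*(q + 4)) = q + 3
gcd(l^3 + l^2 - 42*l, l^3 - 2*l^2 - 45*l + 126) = l^2 + l - 42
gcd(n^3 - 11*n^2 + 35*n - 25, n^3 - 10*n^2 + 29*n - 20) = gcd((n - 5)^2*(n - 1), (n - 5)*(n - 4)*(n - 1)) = n^2 - 6*n + 5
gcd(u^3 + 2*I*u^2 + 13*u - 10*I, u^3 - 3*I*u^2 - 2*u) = u^2 - 3*I*u - 2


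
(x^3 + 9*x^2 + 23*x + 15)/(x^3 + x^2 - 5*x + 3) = (x^2 + 6*x + 5)/(x^2 - 2*x + 1)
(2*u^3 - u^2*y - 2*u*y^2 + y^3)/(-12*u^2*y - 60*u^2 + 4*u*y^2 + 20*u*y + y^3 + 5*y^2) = (-u^2 + y^2)/(6*u*y + 30*u + y^2 + 5*y)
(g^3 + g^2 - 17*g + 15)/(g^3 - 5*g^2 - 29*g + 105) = (g - 1)/(g - 7)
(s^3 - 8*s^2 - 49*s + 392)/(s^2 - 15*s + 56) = s + 7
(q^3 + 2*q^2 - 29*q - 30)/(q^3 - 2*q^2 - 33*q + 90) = (q + 1)/(q - 3)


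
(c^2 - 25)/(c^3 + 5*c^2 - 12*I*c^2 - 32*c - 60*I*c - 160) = (c - 5)/(c^2 - 12*I*c - 32)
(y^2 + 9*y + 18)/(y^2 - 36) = (y + 3)/(y - 6)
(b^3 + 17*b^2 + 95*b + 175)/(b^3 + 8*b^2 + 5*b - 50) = (b + 7)/(b - 2)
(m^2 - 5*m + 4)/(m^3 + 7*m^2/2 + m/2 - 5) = 2*(m - 4)/(2*m^2 + 9*m + 10)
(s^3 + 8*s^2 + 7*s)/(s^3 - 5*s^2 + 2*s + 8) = s*(s + 7)/(s^2 - 6*s + 8)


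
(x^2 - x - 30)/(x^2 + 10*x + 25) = (x - 6)/(x + 5)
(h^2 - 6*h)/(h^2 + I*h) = (h - 6)/(h + I)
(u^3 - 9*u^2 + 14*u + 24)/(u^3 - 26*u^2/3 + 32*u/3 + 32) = 3*(u + 1)/(3*u + 4)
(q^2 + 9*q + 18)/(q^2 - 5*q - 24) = (q + 6)/(q - 8)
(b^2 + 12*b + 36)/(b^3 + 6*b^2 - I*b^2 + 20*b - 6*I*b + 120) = (b + 6)/(b^2 - I*b + 20)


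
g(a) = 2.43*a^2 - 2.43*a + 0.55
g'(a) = 4.86*a - 2.43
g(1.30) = 1.50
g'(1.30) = 3.89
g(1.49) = 2.32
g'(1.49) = 4.81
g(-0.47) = 2.23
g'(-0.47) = -4.71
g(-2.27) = 18.59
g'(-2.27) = -13.46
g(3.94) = 28.70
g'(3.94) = 16.72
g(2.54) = 10.06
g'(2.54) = 9.91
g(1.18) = 1.07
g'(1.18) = 3.30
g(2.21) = 7.05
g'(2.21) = 8.31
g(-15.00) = 583.75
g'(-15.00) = -75.33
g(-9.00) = 219.25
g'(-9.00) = -46.17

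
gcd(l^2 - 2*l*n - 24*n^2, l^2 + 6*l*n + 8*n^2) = l + 4*n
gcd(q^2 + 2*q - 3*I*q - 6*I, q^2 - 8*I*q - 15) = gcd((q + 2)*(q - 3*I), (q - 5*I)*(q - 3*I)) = q - 3*I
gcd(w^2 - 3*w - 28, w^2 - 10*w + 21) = w - 7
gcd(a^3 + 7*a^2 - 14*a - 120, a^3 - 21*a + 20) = a^2 + a - 20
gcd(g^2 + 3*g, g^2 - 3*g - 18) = g + 3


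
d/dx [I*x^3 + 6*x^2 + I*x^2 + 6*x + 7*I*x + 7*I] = 3*I*x^2 + 2*x*(6 + I) + 6 + 7*I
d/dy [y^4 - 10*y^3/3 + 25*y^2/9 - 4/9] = 2*y*(18*y^2 - 45*y + 25)/9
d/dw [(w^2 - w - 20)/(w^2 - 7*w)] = 2*(-3*w^2 + 20*w - 70)/(w^2*(w^2 - 14*w + 49))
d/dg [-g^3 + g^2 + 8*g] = -3*g^2 + 2*g + 8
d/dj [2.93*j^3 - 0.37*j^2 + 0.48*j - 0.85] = 8.79*j^2 - 0.74*j + 0.48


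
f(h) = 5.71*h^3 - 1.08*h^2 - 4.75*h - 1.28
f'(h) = 17.13*h^2 - 2.16*h - 4.75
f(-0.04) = -1.09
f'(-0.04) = -4.64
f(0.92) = -2.12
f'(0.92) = 7.76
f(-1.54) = -17.38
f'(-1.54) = 39.20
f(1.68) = 14.77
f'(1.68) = 39.97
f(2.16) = 40.96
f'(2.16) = 70.51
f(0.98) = -1.60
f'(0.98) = 9.58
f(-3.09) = -165.38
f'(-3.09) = 165.48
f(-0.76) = -0.80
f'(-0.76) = 6.79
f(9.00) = 4031.08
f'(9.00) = 1363.34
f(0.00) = -1.28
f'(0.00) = -4.75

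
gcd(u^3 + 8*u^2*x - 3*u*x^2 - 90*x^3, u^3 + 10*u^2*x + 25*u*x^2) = u + 5*x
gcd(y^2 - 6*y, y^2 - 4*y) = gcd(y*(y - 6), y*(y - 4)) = y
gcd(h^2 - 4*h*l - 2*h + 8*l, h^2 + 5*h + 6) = 1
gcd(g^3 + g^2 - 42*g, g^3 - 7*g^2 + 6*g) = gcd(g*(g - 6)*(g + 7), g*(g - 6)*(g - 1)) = g^2 - 6*g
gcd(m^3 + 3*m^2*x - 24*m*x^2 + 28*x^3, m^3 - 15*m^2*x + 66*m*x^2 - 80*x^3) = -m + 2*x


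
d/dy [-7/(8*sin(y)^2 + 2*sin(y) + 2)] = 7*(8*sin(y) + 1)*cos(y)/(2*(4*sin(y)^2 + sin(y) + 1)^2)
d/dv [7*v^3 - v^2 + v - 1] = 21*v^2 - 2*v + 1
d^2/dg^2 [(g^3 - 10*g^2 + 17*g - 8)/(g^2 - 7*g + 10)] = 4*(-7*g^3 + 33*g^2 - 21*g - 61)/(g^6 - 21*g^5 + 177*g^4 - 763*g^3 + 1770*g^2 - 2100*g + 1000)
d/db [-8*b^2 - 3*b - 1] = -16*b - 3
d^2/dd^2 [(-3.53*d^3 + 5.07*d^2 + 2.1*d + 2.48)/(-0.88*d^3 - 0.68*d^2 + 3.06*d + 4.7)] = (-12.07712*d^6 + 47.276064*d^5 + 62.7000000000001*d^4 - 262.998168*d^3 + 136.349592*d^2 + 397.015224*d - 225.883816)/(0.681472*d^9 + 1.579776*d^8 - 5.888256*d^7 - 21.591232*d^6 + 3.600192*d^5 + 88.518864*d^4 + 88.343544*d^3 - 86.96316*d^2 - 202.7862*d - 103.823)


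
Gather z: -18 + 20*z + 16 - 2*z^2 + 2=-2*z^2 + 20*z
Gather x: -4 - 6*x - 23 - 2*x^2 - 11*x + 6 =-2*x^2 - 17*x - 21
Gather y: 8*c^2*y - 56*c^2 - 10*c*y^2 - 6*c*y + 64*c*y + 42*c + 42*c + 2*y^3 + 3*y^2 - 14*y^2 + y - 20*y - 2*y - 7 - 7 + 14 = -56*c^2 + 84*c + 2*y^3 + y^2*(-10*c - 11) + y*(8*c^2 + 58*c - 21)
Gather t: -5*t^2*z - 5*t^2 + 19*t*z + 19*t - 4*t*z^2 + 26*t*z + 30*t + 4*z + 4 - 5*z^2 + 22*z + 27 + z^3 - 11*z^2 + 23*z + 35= t^2*(-5*z - 5) + t*(-4*z^2 + 45*z + 49) + z^3 - 16*z^2 + 49*z + 66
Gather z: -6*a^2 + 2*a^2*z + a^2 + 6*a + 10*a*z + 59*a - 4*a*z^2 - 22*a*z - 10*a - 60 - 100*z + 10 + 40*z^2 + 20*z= -5*a^2 + 55*a + z^2*(40 - 4*a) + z*(2*a^2 - 12*a - 80) - 50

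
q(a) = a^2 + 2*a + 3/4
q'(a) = 2*a + 2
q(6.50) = 56.00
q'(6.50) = 15.00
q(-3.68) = 6.93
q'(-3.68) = -5.36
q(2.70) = 13.44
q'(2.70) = 7.40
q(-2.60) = 2.31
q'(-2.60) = -3.20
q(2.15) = 9.67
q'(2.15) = 6.30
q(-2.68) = 2.57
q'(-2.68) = -3.36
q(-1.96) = 0.67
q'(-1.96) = -1.92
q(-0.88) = -0.24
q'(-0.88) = 0.24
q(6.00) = 48.75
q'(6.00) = 14.00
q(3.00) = 15.75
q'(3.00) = 8.00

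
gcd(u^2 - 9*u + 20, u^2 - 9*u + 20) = u^2 - 9*u + 20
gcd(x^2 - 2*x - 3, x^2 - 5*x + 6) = x - 3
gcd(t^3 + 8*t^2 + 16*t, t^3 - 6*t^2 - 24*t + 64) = t + 4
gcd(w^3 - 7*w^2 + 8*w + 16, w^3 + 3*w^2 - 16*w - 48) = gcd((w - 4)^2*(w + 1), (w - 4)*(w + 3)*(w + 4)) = w - 4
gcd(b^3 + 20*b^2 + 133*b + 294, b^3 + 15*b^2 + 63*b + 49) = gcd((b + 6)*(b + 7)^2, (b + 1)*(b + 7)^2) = b^2 + 14*b + 49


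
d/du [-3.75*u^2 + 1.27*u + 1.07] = 1.27 - 7.5*u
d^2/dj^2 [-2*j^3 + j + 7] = -12*j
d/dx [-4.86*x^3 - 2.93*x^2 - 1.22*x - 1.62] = -14.58*x^2 - 5.86*x - 1.22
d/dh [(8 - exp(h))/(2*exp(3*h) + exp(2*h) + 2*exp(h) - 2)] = (4*exp(3*h) - 47*exp(2*h) - 16*exp(h) - 14)*exp(h)/(4*exp(6*h) + 4*exp(5*h) + 9*exp(4*h) - 4*exp(3*h) - 8*exp(h) + 4)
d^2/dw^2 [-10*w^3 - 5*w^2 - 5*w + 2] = -60*w - 10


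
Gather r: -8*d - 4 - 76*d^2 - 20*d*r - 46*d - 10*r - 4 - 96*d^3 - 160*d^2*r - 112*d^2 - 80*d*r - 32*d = -96*d^3 - 188*d^2 - 86*d + r*(-160*d^2 - 100*d - 10) - 8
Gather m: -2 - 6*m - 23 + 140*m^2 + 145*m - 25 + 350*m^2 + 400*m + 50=490*m^2 + 539*m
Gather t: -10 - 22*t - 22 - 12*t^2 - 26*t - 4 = -12*t^2 - 48*t - 36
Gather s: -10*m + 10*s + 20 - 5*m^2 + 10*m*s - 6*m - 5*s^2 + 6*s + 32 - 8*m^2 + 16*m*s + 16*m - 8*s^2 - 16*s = -13*m^2 + 26*m*s - 13*s^2 + 52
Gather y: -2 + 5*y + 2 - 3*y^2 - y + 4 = -3*y^2 + 4*y + 4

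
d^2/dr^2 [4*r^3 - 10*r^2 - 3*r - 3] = 24*r - 20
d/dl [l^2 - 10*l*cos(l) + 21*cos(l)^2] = 10*l*sin(l) + 2*l - 21*sin(2*l) - 10*cos(l)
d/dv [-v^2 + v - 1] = 1 - 2*v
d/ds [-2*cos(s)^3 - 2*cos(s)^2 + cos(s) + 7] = (6*cos(s)^2 + 4*cos(s) - 1)*sin(s)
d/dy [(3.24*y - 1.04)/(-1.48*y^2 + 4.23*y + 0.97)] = (4.7952*y^2 - 3.0784*y + 7.542)/(2.1904*y^4 - 12.5208*y^3 + 15.0217*y^2 + 8.2062*y + 0.9409)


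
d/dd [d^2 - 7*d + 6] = 2*d - 7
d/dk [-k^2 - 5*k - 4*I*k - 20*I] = -2*k - 5 - 4*I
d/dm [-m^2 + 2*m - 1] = 2 - 2*m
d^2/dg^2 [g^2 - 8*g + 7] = 2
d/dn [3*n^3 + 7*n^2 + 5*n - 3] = 9*n^2 + 14*n + 5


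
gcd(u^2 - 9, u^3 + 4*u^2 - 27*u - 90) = u + 3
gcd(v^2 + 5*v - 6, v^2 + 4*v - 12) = v + 6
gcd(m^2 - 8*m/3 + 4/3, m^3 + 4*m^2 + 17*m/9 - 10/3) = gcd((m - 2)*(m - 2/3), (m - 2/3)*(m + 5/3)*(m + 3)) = m - 2/3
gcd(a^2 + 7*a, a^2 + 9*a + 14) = a + 7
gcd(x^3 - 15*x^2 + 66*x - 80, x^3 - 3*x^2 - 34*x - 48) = x - 8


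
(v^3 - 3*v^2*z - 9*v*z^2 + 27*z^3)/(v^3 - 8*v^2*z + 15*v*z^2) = (-v^2 + 9*z^2)/(v*(-v + 5*z))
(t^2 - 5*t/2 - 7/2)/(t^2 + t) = (t - 7/2)/t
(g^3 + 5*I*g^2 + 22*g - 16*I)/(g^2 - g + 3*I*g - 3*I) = (g^3 + 5*I*g^2 + 22*g - 16*I)/(g^2 - g + 3*I*g - 3*I)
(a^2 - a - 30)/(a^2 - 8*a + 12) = (a + 5)/(a - 2)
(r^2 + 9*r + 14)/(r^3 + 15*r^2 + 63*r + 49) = (r + 2)/(r^2 + 8*r + 7)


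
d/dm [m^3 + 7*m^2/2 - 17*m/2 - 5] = 3*m^2 + 7*m - 17/2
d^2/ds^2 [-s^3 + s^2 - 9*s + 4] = 2 - 6*s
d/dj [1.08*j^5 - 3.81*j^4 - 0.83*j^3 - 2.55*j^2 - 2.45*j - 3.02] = 5.4*j^4 - 15.24*j^3 - 2.49*j^2 - 5.1*j - 2.45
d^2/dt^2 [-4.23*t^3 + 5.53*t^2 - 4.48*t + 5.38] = 11.06 - 25.38*t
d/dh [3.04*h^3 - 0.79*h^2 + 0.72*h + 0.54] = 9.12*h^2 - 1.58*h + 0.72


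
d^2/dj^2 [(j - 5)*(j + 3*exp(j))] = 3*j*exp(j) - 9*exp(j) + 2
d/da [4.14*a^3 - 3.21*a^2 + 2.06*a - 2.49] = 12.42*a^2 - 6.42*a + 2.06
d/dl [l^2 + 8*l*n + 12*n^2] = 2*l + 8*n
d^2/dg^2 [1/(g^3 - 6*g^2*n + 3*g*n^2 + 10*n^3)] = 6*((-g + 2*n)*(g^3 - 6*g^2*n + 3*g*n^2 + 10*n^3) + 3*(g^2 - 4*g*n + n^2)^2)/(g^3 - 6*g^2*n + 3*g*n^2 + 10*n^3)^3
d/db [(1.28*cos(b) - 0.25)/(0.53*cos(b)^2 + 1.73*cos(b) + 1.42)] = (0.6784*cos(b)^2 - 0.265*cos(b) - 2.2501)*sin(b)/(0.2809*cos(b)^4 + 1.8338*cos(b)^3 + 4.4981*cos(b)^2 + 4.9132*cos(b) + 2.0164)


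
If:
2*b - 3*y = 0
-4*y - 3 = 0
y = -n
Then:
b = -9/8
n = 3/4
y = -3/4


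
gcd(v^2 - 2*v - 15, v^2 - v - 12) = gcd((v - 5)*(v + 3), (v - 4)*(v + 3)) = v + 3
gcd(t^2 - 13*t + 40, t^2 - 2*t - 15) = t - 5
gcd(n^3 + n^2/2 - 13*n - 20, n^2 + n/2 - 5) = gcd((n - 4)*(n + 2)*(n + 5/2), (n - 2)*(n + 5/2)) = n + 5/2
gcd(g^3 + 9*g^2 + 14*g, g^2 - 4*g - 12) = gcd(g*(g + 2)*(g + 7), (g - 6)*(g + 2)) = g + 2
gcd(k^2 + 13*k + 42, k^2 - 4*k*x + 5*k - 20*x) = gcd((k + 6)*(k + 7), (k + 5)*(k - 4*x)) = 1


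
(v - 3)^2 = v^2 - 6*v + 9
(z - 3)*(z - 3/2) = z^2 - 9*z/2 + 9/2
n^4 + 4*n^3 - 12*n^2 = n^2*(n - 2)*(n + 6)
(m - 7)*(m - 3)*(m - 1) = m^3 - 11*m^2 + 31*m - 21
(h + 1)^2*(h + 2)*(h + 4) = h^4 + 8*h^3 + 21*h^2 + 22*h + 8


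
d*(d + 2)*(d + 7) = d^3 + 9*d^2 + 14*d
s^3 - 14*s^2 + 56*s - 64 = (s - 8)*(s - 4)*(s - 2)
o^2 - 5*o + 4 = (o - 4)*(o - 1)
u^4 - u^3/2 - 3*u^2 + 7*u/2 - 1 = (u - 1)^2*(u - 1/2)*(u + 2)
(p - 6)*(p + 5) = p^2 - p - 30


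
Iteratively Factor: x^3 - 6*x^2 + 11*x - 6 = (x - 3)*(x^2 - 3*x + 2) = (x - 3)*(x - 1)*(x - 2)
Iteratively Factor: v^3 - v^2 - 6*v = (v - 3)*(v^2 + 2*v) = v*(v - 3)*(v + 2)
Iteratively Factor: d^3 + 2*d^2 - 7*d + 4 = (d - 1)*(d^2 + 3*d - 4) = (d - 1)^2*(d + 4)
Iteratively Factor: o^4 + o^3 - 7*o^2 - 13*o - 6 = (o + 2)*(o^3 - o^2 - 5*o - 3) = (o + 1)*(o + 2)*(o^2 - 2*o - 3) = (o - 3)*(o + 1)*(o + 2)*(o + 1)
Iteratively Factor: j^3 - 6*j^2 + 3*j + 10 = (j - 5)*(j^2 - j - 2) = (j - 5)*(j - 2)*(j + 1)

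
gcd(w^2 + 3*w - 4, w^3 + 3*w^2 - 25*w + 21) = w - 1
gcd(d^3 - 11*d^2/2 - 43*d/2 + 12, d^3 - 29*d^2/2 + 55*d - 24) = d^2 - 17*d/2 + 4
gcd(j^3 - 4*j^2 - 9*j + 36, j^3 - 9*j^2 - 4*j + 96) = j^2 - j - 12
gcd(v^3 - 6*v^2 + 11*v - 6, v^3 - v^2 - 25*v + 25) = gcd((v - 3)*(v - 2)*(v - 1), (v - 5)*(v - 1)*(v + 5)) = v - 1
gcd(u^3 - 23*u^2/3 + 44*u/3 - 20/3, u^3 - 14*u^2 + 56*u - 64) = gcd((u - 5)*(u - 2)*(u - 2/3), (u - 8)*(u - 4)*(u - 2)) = u - 2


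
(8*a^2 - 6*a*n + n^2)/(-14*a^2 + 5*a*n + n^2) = (-4*a + n)/(7*a + n)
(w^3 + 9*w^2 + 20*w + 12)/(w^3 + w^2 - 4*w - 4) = (w + 6)/(w - 2)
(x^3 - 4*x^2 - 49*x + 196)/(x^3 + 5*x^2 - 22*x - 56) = (x - 7)/(x + 2)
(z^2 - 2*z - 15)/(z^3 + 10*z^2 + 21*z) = (z - 5)/(z*(z + 7))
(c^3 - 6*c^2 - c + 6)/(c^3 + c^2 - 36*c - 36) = (c - 1)/(c + 6)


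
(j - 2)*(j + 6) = j^2 + 4*j - 12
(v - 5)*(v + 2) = v^2 - 3*v - 10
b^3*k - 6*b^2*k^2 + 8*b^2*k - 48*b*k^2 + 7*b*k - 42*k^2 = (b + 7)*(b - 6*k)*(b*k + k)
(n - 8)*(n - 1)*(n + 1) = n^3 - 8*n^2 - n + 8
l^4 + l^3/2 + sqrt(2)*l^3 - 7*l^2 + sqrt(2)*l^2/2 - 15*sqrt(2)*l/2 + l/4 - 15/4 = (l - 5/2)*(l + 3)*(l + sqrt(2)/2)^2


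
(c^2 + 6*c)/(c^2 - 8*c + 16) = c*(c + 6)/(c^2 - 8*c + 16)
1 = 1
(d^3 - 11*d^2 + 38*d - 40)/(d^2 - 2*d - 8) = (d^2 - 7*d + 10)/(d + 2)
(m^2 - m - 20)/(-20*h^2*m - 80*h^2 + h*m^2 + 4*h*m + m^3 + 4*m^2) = (5 - m)/(20*h^2 - h*m - m^2)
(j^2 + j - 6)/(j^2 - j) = (j^2 + j - 6)/(j*(j - 1))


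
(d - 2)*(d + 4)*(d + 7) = d^3 + 9*d^2 + 6*d - 56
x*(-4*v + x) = -4*v*x + x^2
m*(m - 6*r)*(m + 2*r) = m^3 - 4*m^2*r - 12*m*r^2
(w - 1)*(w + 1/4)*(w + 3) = w^3 + 9*w^2/4 - 5*w/2 - 3/4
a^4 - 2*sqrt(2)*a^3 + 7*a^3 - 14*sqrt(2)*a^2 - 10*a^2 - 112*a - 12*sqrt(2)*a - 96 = (a + 1)*(a + 6)*(a - 4*sqrt(2))*(a + 2*sqrt(2))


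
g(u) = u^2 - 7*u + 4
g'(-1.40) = -9.80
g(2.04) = -6.12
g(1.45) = -4.05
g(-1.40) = 15.76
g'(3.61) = 0.22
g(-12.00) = 232.00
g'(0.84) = -5.32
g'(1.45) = -4.10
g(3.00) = -8.00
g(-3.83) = 45.48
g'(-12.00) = -31.00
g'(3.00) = -1.00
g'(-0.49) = -7.98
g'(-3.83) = -14.66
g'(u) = 2*u - 7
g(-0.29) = 6.11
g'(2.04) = -2.92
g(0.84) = -1.17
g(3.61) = -8.24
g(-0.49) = 7.67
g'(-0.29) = -7.58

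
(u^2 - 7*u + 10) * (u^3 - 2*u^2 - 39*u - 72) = u^5 - 9*u^4 - 15*u^3 + 181*u^2 + 114*u - 720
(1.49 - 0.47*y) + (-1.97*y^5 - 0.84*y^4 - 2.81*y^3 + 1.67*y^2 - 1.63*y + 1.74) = -1.97*y^5 - 0.84*y^4 - 2.81*y^3 + 1.67*y^2 - 2.1*y + 3.23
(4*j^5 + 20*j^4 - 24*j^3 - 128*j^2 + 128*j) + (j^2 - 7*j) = 4*j^5 + 20*j^4 - 24*j^3 - 127*j^2 + 121*j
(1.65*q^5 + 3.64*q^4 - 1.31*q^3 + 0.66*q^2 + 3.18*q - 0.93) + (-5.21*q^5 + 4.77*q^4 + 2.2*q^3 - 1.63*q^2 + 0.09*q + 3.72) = -3.56*q^5 + 8.41*q^4 + 0.89*q^3 - 0.97*q^2 + 3.27*q + 2.79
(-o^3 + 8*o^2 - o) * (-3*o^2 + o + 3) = 3*o^5 - 25*o^4 + 8*o^3 + 23*o^2 - 3*o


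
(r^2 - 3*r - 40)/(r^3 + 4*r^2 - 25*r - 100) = (r - 8)/(r^2 - r - 20)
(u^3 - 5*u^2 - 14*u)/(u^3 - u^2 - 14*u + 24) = u*(u^2 - 5*u - 14)/(u^3 - u^2 - 14*u + 24)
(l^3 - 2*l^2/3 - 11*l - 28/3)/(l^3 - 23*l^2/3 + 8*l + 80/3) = (3*l^2 + 10*l + 7)/(3*l^2 - 11*l - 20)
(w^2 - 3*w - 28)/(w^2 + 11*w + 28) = (w - 7)/(w + 7)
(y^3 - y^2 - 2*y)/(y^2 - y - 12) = y*(-y^2 + y + 2)/(-y^2 + y + 12)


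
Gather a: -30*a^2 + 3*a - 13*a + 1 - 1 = -30*a^2 - 10*a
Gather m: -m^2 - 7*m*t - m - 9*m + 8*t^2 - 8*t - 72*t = -m^2 + m*(-7*t - 10) + 8*t^2 - 80*t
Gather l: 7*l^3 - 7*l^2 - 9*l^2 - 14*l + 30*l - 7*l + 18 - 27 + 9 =7*l^3 - 16*l^2 + 9*l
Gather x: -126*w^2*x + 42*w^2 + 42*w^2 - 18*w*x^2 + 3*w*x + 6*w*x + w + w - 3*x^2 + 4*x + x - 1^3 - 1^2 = 84*w^2 + 2*w + x^2*(-18*w - 3) + x*(-126*w^2 + 9*w + 5) - 2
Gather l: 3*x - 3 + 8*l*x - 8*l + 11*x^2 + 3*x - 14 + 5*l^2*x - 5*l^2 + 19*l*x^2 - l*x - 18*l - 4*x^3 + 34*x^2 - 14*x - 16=l^2*(5*x - 5) + l*(19*x^2 + 7*x - 26) - 4*x^3 + 45*x^2 - 8*x - 33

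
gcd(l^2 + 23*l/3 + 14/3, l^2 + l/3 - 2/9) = l + 2/3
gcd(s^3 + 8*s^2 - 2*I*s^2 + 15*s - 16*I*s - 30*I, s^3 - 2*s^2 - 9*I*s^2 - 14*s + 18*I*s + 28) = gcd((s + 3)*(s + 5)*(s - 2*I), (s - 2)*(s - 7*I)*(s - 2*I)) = s - 2*I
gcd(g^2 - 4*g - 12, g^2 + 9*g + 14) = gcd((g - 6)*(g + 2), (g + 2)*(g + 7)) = g + 2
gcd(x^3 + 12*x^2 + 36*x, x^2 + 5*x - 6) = x + 6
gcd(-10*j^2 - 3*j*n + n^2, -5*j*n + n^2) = 5*j - n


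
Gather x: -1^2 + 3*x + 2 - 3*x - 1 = 0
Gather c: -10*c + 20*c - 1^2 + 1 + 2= 10*c + 2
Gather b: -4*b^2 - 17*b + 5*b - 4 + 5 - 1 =-4*b^2 - 12*b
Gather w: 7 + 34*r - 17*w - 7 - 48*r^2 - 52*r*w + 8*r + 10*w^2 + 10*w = -48*r^2 + 42*r + 10*w^2 + w*(-52*r - 7)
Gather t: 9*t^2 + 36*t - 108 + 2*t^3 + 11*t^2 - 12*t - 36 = 2*t^3 + 20*t^2 + 24*t - 144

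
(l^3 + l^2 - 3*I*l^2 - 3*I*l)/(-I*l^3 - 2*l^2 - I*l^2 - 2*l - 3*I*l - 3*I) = I*l/(l + I)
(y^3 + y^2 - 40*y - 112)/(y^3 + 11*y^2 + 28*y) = (y^2 - 3*y - 28)/(y*(y + 7))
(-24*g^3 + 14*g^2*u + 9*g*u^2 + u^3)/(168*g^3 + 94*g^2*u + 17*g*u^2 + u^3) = (-g + u)/(7*g + u)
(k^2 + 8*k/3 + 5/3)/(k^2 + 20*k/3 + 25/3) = (k + 1)/(k + 5)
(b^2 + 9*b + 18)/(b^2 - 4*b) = (b^2 + 9*b + 18)/(b*(b - 4))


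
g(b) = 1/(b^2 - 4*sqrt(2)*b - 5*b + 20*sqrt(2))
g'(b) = (-2*b + 5 + 4*sqrt(2))/(b^2 - 4*sqrt(2)*b - 5*b + 20*sqrt(2))^2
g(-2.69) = 0.02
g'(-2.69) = 0.00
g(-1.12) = 0.02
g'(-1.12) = 0.01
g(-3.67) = 0.01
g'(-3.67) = 0.00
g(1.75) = 0.08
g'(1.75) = 0.04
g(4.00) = 0.60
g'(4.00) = 0.97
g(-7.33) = 0.01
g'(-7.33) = 0.00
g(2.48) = 0.12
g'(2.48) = 0.09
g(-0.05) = 0.03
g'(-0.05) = 0.01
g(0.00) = 0.04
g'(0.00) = 0.01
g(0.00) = 0.04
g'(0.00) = 0.01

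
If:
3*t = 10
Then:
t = 10/3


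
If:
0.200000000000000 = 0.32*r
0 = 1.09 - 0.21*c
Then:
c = 5.19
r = 0.62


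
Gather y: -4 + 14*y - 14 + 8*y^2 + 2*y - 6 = 8*y^2 + 16*y - 24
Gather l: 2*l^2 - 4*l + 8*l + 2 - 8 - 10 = 2*l^2 + 4*l - 16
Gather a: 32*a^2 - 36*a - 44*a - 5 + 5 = 32*a^2 - 80*a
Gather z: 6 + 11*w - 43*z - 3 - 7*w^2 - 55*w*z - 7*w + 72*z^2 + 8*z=-7*w^2 + 4*w + 72*z^2 + z*(-55*w - 35) + 3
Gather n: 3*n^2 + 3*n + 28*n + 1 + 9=3*n^2 + 31*n + 10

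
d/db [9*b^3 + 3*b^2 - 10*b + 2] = 27*b^2 + 6*b - 10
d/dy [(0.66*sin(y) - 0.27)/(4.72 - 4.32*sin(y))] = 1.9488*cos(y)/(4.32*sin(y) - 4.72)^2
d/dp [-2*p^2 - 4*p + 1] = -4*p - 4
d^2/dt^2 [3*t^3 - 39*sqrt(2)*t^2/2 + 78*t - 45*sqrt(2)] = 18*t - 39*sqrt(2)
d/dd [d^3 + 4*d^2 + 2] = d*(3*d + 8)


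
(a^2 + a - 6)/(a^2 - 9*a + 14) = (a + 3)/(a - 7)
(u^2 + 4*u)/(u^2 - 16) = u/(u - 4)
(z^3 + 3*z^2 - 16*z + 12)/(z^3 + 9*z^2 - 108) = (z^2 - 3*z + 2)/(z^2 + 3*z - 18)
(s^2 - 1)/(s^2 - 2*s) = (s^2 - 1)/(s*(s - 2))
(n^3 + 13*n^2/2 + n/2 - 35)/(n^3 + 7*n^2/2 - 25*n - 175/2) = (n - 2)/(n - 5)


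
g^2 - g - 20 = (g - 5)*(g + 4)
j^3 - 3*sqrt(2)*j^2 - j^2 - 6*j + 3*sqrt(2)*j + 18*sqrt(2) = (j - 3)*(j + 2)*(j - 3*sqrt(2))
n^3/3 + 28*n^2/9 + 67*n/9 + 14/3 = (n/3 + 1/3)*(n + 7/3)*(n + 6)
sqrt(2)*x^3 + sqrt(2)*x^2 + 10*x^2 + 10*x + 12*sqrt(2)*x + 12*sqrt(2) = (x + 2*sqrt(2))*(x + 3*sqrt(2))*(sqrt(2)*x + sqrt(2))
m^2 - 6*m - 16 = (m - 8)*(m + 2)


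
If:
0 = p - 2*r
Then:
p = 2*r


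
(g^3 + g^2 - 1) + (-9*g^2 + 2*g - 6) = g^3 - 8*g^2 + 2*g - 7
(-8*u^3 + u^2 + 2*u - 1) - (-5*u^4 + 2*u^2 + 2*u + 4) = 5*u^4 - 8*u^3 - u^2 - 5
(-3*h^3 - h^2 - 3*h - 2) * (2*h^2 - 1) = -6*h^5 - 2*h^4 - 3*h^3 - 3*h^2 + 3*h + 2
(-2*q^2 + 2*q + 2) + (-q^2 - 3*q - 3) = -3*q^2 - q - 1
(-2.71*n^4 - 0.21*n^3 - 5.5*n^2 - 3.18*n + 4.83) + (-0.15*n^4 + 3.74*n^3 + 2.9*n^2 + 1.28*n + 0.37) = -2.86*n^4 + 3.53*n^3 - 2.6*n^2 - 1.9*n + 5.2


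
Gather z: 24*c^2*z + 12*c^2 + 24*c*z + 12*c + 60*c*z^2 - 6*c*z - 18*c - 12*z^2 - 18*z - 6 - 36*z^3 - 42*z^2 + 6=12*c^2 - 6*c - 36*z^3 + z^2*(60*c - 54) + z*(24*c^2 + 18*c - 18)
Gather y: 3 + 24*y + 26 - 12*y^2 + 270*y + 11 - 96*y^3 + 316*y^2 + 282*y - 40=-96*y^3 + 304*y^2 + 576*y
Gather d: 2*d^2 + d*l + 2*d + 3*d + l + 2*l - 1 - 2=2*d^2 + d*(l + 5) + 3*l - 3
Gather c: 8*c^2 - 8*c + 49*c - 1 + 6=8*c^2 + 41*c + 5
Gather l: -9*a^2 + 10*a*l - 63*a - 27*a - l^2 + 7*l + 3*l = -9*a^2 - 90*a - l^2 + l*(10*a + 10)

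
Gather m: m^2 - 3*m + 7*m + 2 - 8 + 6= m^2 + 4*m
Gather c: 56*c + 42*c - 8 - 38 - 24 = 98*c - 70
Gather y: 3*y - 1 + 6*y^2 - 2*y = 6*y^2 + y - 1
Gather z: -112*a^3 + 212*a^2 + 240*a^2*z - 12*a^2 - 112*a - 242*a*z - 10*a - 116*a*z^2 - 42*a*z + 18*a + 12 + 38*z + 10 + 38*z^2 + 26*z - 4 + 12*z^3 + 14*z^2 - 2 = -112*a^3 + 200*a^2 - 104*a + 12*z^3 + z^2*(52 - 116*a) + z*(240*a^2 - 284*a + 64) + 16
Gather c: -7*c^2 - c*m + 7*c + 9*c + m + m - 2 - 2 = -7*c^2 + c*(16 - m) + 2*m - 4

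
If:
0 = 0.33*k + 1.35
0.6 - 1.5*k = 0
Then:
No Solution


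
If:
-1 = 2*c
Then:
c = -1/2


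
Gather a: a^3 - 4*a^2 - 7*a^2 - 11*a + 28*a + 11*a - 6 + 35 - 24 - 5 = a^3 - 11*a^2 + 28*a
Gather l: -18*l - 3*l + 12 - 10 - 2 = -21*l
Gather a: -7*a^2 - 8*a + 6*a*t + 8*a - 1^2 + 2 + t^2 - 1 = -7*a^2 + 6*a*t + t^2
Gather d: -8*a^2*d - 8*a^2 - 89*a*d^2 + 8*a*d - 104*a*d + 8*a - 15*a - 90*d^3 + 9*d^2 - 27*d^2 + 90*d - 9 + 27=-8*a^2 - 7*a - 90*d^3 + d^2*(-89*a - 18) + d*(-8*a^2 - 96*a + 90) + 18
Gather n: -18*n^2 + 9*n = -18*n^2 + 9*n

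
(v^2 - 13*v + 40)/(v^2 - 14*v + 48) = (v - 5)/(v - 6)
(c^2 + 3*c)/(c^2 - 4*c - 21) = c/(c - 7)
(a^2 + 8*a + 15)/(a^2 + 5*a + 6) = (a + 5)/(a + 2)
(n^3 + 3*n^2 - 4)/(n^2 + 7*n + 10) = (n^2 + n - 2)/(n + 5)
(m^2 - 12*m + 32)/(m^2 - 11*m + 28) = (m - 8)/(m - 7)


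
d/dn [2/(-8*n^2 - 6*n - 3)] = 4*(8*n + 3)/(8*n^2 + 6*n + 3)^2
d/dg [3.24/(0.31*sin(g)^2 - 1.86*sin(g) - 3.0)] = (6.0264 - 2.0088*sin(g))*cos(g)/(-0.31*sin(g)^2 + 1.86*sin(g) + 3.0)^2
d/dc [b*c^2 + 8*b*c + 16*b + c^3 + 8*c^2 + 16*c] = 2*b*c + 8*b + 3*c^2 + 16*c + 16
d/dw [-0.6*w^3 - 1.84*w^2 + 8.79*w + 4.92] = -1.8*w^2 - 3.68*w + 8.79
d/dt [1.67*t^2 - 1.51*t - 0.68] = 3.34*t - 1.51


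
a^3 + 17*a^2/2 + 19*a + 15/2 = (a + 1/2)*(a + 3)*(a + 5)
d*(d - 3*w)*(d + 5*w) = d^3 + 2*d^2*w - 15*d*w^2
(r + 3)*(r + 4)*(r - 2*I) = r^3 + 7*r^2 - 2*I*r^2 + 12*r - 14*I*r - 24*I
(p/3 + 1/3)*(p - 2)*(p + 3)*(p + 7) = p^4/3 + 3*p^3 + 3*p^2 - 41*p/3 - 14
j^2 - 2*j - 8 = (j - 4)*(j + 2)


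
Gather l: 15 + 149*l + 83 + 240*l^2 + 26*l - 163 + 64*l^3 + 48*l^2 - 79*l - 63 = 64*l^3 + 288*l^2 + 96*l - 128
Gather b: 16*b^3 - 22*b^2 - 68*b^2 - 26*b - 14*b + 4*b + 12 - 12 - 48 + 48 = 16*b^3 - 90*b^2 - 36*b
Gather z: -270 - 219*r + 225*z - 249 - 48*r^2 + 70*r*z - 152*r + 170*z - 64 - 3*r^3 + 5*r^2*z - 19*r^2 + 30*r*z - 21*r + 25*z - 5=-3*r^3 - 67*r^2 - 392*r + z*(5*r^2 + 100*r + 420) - 588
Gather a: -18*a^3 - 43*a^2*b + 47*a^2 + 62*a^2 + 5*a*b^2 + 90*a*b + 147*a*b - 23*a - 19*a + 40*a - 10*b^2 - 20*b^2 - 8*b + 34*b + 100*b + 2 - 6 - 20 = -18*a^3 + a^2*(109 - 43*b) + a*(5*b^2 + 237*b - 2) - 30*b^2 + 126*b - 24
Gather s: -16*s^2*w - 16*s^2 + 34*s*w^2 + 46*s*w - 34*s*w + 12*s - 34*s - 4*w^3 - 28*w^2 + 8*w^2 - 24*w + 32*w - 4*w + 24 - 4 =s^2*(-16*w - 16) + s*(34*w^2 + 12*w - 22) - 4*w^3 - 20*w^2 + 4*w + 20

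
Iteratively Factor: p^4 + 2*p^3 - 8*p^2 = (p)*(p^3 + 2*p^2 - 8*p) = p^2*(p^2 + 2*p - 8) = p^2*(p - 2)*(p + 4)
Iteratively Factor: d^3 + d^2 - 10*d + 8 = (d - 1)*(d^2 + 2*d - 8) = (d - 2)*(d - 1)*(d + 4)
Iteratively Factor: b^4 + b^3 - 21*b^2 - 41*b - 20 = (b + 4)*(b^3 - 3*b^2 - 9*b - 5) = (b + 1)*(b + 4)*(b^2 - 4*b - 5) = (b + 1)^2*(b + 4)*(b - 5)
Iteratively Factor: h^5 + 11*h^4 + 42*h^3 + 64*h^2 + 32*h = (h + 4)*(h^4 + 7*h^3 + 14*h^2 + 8*h) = (h + 4)^2*(h^3 + 3*h^2 + 2*h) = h*(h + 4)^2*(h^2 + 3*h + 2) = h*(h + 1)*(h + 4)^2*(h + 2)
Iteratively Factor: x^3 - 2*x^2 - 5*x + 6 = (x - 1)*(x^2 - x - 6) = (x - 1)*(x + 2)*(x - 3)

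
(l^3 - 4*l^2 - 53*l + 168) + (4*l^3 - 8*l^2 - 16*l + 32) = 5*l^3 - 12*l^2 - 69*l + 200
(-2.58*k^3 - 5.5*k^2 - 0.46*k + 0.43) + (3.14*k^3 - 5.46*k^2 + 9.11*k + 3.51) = 0.56*k^3 - 10.96*k^2 + 8.65*k + 3.94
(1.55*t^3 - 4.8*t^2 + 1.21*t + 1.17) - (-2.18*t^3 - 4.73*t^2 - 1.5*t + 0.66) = 3.73*t^3 - 0.0699999999999994*t^2 + 2.71*t + 0.51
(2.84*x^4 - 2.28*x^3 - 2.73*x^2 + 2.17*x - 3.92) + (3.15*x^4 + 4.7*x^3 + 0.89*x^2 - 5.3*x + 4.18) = 5.99*x^4 + 2.42*x^3 - 1.84*x^2 - 3.13*x + 0.26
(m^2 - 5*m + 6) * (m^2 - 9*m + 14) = m^4 - 14*m^3 + 65*m^2 - 124*m + 84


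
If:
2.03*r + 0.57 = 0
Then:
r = -0.28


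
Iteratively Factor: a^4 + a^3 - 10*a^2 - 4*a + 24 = (a - 2)*(a^3 + 3*a^2 - 4*a - 12) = (a - 2)*(a + 2)*(a^2 + a - 6) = (a - 2)*(a + 2)*(a + 3)*(a - 2)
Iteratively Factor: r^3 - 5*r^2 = (r)*(r^2 - 5*r) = r*(r - 5)*(r)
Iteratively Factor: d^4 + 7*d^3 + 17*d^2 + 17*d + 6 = (d + 1)*(d^3 + 6*d^2 + 11*d + 6) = (d + 1)*(d + 2)*(d^2 + 4*d + 3) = (d + 1)*(d + 2)*(d + 3)*(d + 1)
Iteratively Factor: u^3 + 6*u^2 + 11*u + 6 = (u + 1)*(u^2 + 5*u + 6) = (u + 1)*(u + 3)*(u + 2)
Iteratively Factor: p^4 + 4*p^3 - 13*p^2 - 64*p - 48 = (p + 3)*(p^3 + p^2 - 16*p - 16) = (p + 3)*(p + 4)*(p^2 - 3*p - 4) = (p + 1)*(p + 3)*(p + 4)*(p - 4)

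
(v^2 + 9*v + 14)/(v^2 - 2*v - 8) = (v + 7)/(v - 4)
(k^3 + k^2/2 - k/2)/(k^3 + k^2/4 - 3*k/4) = 2*(2*k - 1)/(4*k - 3)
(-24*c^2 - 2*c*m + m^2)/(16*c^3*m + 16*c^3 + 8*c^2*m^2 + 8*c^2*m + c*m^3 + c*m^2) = (-6*c + m)/(c*(4*c*m + 4*c + m^2 + m))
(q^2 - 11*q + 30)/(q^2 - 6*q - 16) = (-q^2 + 11*q - 30)/(-q^2 + 6*q + 16)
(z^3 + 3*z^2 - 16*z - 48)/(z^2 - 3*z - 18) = (z^2 - 16)/(z - 6)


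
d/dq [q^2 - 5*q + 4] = 2*q - 5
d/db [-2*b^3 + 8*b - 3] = 8 - 6*b^2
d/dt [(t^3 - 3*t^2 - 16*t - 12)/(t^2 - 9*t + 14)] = (t^4 - 18*t^3 + 85*t^2 - 60*t - 332)/(t^4 - 18*t^3 + 109*t^2 - 252*t + 196)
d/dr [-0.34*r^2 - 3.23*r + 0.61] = -0.68*r - 3.23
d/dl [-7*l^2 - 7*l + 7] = -14*l - 7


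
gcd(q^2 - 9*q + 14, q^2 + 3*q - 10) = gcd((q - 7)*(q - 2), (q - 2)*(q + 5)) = q - 2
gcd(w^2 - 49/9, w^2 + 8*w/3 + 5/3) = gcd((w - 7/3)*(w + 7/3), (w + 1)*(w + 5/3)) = 1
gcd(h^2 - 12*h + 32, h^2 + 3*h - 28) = h - 4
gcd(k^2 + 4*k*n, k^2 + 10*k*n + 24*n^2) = k + 4*n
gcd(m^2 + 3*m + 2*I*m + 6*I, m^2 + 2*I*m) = m + 2*I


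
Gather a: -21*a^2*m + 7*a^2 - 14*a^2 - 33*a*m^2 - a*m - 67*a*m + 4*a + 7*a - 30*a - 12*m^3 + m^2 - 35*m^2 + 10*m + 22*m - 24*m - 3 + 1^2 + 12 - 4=a^2*(-21*m - 7) + a*(-33*m^2 - 68*m - 19) - 12*m^3 - 34*m^2 + 8*m + 6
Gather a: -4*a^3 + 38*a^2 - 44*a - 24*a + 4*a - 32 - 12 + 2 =-4*a^3 + 38*a^2 - 64*a - 42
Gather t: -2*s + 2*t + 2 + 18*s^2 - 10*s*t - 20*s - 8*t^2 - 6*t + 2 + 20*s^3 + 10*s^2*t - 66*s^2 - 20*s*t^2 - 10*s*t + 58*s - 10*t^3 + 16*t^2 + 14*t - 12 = 20*s^3 - 48*s^2 + 36*s - 10*t^3 + t^2*(8 - 20*s) + t*(10*s^2 - 20*s + 10) - 8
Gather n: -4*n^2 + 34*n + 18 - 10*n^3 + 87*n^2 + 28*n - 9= -10*n^3 + 83*n^2 + 62*n + 9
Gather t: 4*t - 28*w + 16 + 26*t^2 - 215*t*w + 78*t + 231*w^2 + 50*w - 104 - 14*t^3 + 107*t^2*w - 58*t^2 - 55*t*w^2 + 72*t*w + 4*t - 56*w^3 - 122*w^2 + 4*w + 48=-14*t^3 + t^2*(107*w - 32) + t*(-55*w^2 - 143*w + 86) - 56*w^3 + 109*w^2 + 26*w - 40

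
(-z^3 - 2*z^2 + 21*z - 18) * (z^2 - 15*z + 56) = -z^5 + 13*z^4 - 5*z^3 - 445*z^2 + 1446*z - 1008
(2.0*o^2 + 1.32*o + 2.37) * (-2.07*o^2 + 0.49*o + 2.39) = -4.14*o^4 - 1.7524*o^3 + 0.5209*o^2 + 4.3161*o + 5.6643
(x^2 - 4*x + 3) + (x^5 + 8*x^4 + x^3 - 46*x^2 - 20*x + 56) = x^5 + 8*x^4 + x^3 - 45*x^2 - 24*x + 59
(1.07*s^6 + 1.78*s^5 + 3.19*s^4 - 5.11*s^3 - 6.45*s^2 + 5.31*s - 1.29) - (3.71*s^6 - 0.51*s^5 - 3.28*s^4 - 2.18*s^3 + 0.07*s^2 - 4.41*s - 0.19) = -2.64*s^6 + 2.29*s^5 + 6.47*s^4 - 2.93*s^3 - 6.52*s^2 + 9.72*s - 1.1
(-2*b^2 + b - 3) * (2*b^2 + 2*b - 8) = -4*b^4 - 2*b^3 + 12*b^2 - 14*b + 24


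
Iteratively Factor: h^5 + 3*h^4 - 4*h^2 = (h - 1)*(h^4 + 4*h^3 + 4*h^2) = h*(h - 1)*(h^3 + 4*h^2 + 4*h) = h*(h - 1)*(h + 2)*(h^2 + 2*h) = h*(h - 1)*(h + 2)^2*(h)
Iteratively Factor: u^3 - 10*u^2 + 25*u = (u - 5)*(u^2 - 5*u) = (u - 5)^2*(u)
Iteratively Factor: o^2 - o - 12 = (o + 3)*(o - 4)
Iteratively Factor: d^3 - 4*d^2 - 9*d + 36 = (d - 4)*(d^2 - 9) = (d - 4)*(d - 3)*(d + 3)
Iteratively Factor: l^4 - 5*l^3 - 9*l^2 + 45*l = (l - 5)*(l^3 - 9*l) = l*(l - 5)*(l^2 - 9) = l*(l - 5)*(l - 3)*(l + 3)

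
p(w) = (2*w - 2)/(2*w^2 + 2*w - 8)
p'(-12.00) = -0.01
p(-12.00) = -0.10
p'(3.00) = -0.09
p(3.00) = 0.25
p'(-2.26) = -9.51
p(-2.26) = 2.83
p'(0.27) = -0.19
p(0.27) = 0.20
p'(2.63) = -0.15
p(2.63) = 0.29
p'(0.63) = -0.24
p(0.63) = 0.12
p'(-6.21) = -0.07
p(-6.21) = -0.25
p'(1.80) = -2.44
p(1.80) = 0.77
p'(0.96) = -0.45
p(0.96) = 0.02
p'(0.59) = -0.23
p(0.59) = 0.13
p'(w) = (-4*w - 2)*(2*w - 2)/(2*w^2 + 2*w - 8)^2 + 2/(2*w^2 + 2*w - 8)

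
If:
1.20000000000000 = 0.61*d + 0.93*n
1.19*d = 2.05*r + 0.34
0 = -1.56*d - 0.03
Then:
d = -0.02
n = 1.30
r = -0.18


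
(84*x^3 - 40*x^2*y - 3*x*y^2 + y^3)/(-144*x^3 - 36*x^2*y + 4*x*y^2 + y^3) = (-14*x^2 + 9*x*y - y^2)/(24*x^2 + 2*x*y - y^2)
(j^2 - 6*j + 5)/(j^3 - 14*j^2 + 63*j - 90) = (j - 1)/(j^2 - 9*j + 18)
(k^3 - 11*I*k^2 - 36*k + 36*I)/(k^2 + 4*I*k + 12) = (k^2 - 9*I*k - 18)/(k + 6*I)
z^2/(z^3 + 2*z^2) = 1/(z + 2)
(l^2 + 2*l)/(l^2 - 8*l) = (l + 2)/(l - 8)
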